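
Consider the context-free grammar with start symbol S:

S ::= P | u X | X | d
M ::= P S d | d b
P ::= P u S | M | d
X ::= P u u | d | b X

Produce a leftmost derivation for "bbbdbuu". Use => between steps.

S => X => bX => bbX => bbbX => bbbPuu => bbbMuu => bbbdbuu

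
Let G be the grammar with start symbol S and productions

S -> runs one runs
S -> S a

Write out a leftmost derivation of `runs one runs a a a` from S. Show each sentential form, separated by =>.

S => S a   [S -> S a]
S a => S a a   [S -> S a]
S a a => S a a a   [S -> S a]
S a a a => runs one runs a a a   [S -> runs one runs]

S => S a => S a a => S a a a => runs one runs a a a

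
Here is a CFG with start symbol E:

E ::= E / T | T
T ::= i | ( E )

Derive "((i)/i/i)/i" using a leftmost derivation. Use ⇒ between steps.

E ⇒ E/T ⇒ T/T ⇒ (E)/T ⇒ (E/T)/T ⇒ (E/T/T)/T ⇒ (T/T/T)/T ⇒ ((E)/T/T)/T ⇒ ((T)/T/T)/T ⇒ ((i)/T/T)/T ⇒ ((i)/i/T)/T ⇒ ((i)/i/i)/T ⇒ ((i)/i/i)/i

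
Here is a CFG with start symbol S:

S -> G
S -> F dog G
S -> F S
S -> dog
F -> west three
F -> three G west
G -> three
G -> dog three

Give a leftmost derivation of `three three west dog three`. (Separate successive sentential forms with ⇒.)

S ⇒ F dog G ⇒ three G west dog G ⇒ three three west dog G ⇒ three three west dog three

S ⇒ F dog G   [S -> F dog G]
F dog G ⇒ three G west dog G   [F -> three G west]
three G west dog G ⇒ three three west dog G   [G -> three]
three three west dog G ⇒ three three west dog three   [G -> three]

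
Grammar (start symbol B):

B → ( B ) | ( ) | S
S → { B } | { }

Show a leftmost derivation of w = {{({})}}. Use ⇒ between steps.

B ⇒ S ⇒ {B} ⇒ {S} ⇒ {{B}} ⇒ {{(B)}} ⇒ {{(S)}} ⇒ {{({})}}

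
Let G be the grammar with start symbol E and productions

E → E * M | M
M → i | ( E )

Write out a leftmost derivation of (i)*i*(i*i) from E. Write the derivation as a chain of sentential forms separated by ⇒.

E ⇒ E*M ⇒ E*M*M ⇒ M*M*M ⇒ (E)*M*M ⇒ (M)*M*M ⇒ (i)*M*M ⇒ (i)*i*M ⇒ (i)*i*(E) ⇒ (i)*i*(E*M) ⇒ (i)*i*(M*M) ⇒ (i)*i*(i*M) ⇒ (i)*i*(i*i)

E ⇒ E*M   [E → E * M]
E*M ⇒ E*M*M   [E → E * M]
E*M*M ⇒ M*M*M   [E → M]
M*M*M ⇒ (E)*M*M   [M → ( E )]
(E)*M*M ⇒ (M)*M*M   [E → M]
(M)*M*M ⇒ (i)*M*M   [M → i]
(i)*M*M ⇒ (i)*i*M   [M → i]
(i)*i*M ⇒ (i)*i*(E)   [M → ( E )]
(i)*i*(E) ⇒ (i)*i*(E*M)   [E → E * M]
(i)*i*(E*M) ⇒ (i)*i*(M*M)   [E → M]
(i)*i*(M*M) ⇒ (i)*i*(i*M)   [M → i]
(i)*i*(i*M) ⇒ (i)*i*(i*i)   [M → i]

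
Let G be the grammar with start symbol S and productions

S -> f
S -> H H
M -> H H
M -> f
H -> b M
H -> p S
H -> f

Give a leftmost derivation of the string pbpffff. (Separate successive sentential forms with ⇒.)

S ⇒ HH   [S -> H H]
HH ⇒ pSH   [H -> p S]
pSH ⇒ pHHH   [S -> H H]
pHHH ⇒ pbMHH   [H -> b M]
pbMHH ⇒ pbHHHH   [M -> H H]
pbHHHH ⇒ pbpSHHH   [H -> p S]
pbpSHHH ⇒ pbpfHHH   [S -> f]
pbpfHHH ⇒ pbpffHH   [H -> f]
pbpffHH ⇒ pbpfffH   [H -> f]
pbpfffH ⇒ pbpffff   [H -> f]

S ⇒ HH ⇒ pSH ⇒ pHHH ⇒ pbMHH ⇒ pbHHHH ⇒ pbpSHHH ⇒ pbpfHHH ⇒ pbpffHH ⇒ pbpfffH ⇒ pbpffff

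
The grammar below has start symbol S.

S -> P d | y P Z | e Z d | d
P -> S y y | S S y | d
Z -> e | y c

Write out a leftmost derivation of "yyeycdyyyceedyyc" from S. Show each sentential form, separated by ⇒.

S ⇒ yPZ   [S -> y P Z]
yPZ ⇒ ySSyZ   [P -> S S y]
ySSyZ ⇒ yyPZSyZ   [S -> y P Z]
yyPZSyZ ⇒ yySyyZSyZ   [P -> S y y]
yySyyZSyZ ⇒ yyeZdyyZSyZ   [S -> e Z d]
yyeZdyyZSyZ ⇒ yyeycdyyZSyZ   [Z -> y c]
yyeycdyyZSyZ ⇒ yyeycdyyycSyZ   [Z -> y c]
yyeycdyyycSyZ ⇒ yyeycdyyyceZdyZ   [S -> e Z d]
yyeycdyyyceZdyZ ⇒ yyeycdyyyceedyZ   [Z -> e]
yyeycdyyyceedyZ ⇒ yyeycdyyyceedyyc   [Z -> y c]

S ⇒ yPZ ⇒ ySSyZ ⇒ yyPZSyZ ⇒ yySyyZSyZ ⇒ yyeZdyyZSyZ ⇒ yyeycdyyZSyZ ⇒ yyeycdyyycSyZ ⇒ yyeycdyyyceZdyZ ⇒ yyeycdyyyceedyZ ⇒ yyeycdyyyceedyyc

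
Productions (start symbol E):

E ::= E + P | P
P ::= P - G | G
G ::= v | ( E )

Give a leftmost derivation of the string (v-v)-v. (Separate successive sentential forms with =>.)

E=>P=>P-G=>G-G=>(E)-G=>(P)-G=>(P-G)-G=>(G-G)-G=>(v-G)-G=>(v-v)-G=>(v-v)-v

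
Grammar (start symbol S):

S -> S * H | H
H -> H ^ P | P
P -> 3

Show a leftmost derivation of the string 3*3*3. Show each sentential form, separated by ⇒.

S ⇒ S*H   [S -> S * H]
S*H ⇒ S*H*H   [S -> S * H]
S*H*H ⇒ H*H*H   [S -> H]
H*H*H ⇒ P*H*H   [H -> P]
P*H*H ⇒ 3*H*H   [P -> 3]
3*H*H ⇒ 3*P*H   [H -> P]
3*P*H ⇒ 3*3*H   [P -> 3]
3*3*H ⇒ 3*3*P   [H -> P]
3*3*P ⇒ 3*3*3   [P -> 3]

S ⇒ S*H ⇒ S*H*H ⇒ H*H*H ⇒ P*H*H ⇒ 3*H*H ⇒ 3*P*H ⇒ 3*3*H ⇒ 3*3*P ⇒ 3*3*3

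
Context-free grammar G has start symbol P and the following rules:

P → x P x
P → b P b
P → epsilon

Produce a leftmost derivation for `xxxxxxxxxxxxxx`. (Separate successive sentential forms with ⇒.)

P ⇒ xPx   [P → x P x]
xPx ⇒ xxPxx   [P → x P x]
xxPxx ⇒ xxxPxxx   [P → x P x]
xxxPxxx ⇒ xxxxPxxxx   [P → x P x]
xxxxPxxxx ⇒ xxxxxPxxxxx   [P → x P x]
xxxxxPxxxxx ⇒ xxxxxxPxxxxxx   [P → x P x]
xxxxxxPxxxxxx ⇒ xxxxxxxPxxxxxxx   [P → x P x]
xxxxxxxPxxxxxxx ⇒ xxxxxxxxxxxxxx   [P → epsilon]

P ⇒ xPx ⇒ xxPxx ⇒ xxxPxxx ⇒ xxxxPxxxx ⇒ xxxxxPxxxxx ⇒ xxxxxxPxxxxxx ⇒ xxxxxxxPxxxxxxx ⇒ xxxxxxxxxxxxxx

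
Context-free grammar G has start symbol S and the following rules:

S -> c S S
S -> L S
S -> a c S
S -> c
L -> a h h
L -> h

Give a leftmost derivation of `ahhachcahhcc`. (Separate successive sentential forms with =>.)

S => LS => ahhS => ahhacS => ahhacLS => ahhachS => ahhachcSS => ahhachcLSS => ahhachcahhSS => ahhachcahhcS => ahhachcahhcc

S => LS   [S -> L S]
LS => ahhS   [L -> a h h]
ahhS => ahhacS   [S -> a c S]
ahhacS => ahhacLS   [S -> L S]
ahhacLS => ahhachS   [L -> h]
ahhachS => ahhachcSS   [S -> c S S]
ahhachcSS => ahhachcLSS   [S -> L S]
ahhachcLSS => ahhachcahhSS   [L -> a h h]
ahhachcahhSS => ahhachcahhcS   [S -> c]
ahhachcahhcS => ahhachcahhcc   [S -> c]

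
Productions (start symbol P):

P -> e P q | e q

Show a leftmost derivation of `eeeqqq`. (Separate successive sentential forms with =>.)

P => ePq => eePqq => eeeqqq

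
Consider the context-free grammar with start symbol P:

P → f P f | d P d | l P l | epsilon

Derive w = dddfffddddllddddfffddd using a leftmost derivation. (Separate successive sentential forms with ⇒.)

P⇒dPd⇒ddPdd⇒dddPddd⇒dddfPfddd⇒dddffPffddd⇒dddfffPfffddd⇒dddfffdPdfffddd⇒dddfffddPddfffddd⇒dddfffdddPdddfffddd⇒dddfffddddPddddfffddd⇒dddfffddddlPlddddfffddd⇒dddfffddddllddddfffddd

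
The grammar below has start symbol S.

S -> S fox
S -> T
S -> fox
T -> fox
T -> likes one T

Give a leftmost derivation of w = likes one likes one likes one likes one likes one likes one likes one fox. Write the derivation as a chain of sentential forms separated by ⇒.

S ⇒ T   [S -> T]
T ⇒ likes one T   [T -> likes one T]
likes one T ⇒ likes one likes one T   [T -> likes one T]
likes one likes one T ⇒ likes one likes one likes one T   [T -> likes one T]
likes one likes one likes one T ⇒ likes one likes one likes one likes one T   [T -> likes one T]
likes one likes one likes one likes one T ⇒ likes one likes one likes one likes one likes one T   [T -> likes one T]
likes one likes one likes one likes one likes one T ⇒ likes one likes one likes one likes one likes one likes one T   [T -> likes one T]
likes one likes one likes one likes one likes one likes one T ⇒ likes one likes one likes one likes one likes one likes one likes one T   [T -> likes one T]
likes one likes one likes one likes one likes one likes one likes one T ⇒ likes one likes one likes one likes one likes one likes one likes one fox   [T -> fox]

S ⇒ T ⇒ likes one T ⇒ likes one likes one T ⇒ likes one likes one likes one T ⇒ likes one likes one likes one likes one T ⇒ likes one likes one likes one likes one likes one T ⇒ likes one likes one likes one likes one likes one likes one T ⇒ likes one likes one likes one likes one likes one likes one likes one T ⇒ likes one likes one likes one likes one likes one likes one likes one fox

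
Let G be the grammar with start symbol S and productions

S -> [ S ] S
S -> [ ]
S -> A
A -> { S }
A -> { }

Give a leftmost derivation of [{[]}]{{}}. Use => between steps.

S => [S]S => [A]S => [{S}]S => [{[]}]S => [{[]}]A => [{[]}]{S} => [{[]}]{A} => [{[]}]{{}}

S => [S]S   [S -> [ S ] S]
[S]S => [A]S   [S -> A]
[A]S => [{S}]S   [A -> { S }]
[{S}]S => [{[]}]S   [S -> [ ]]
[{[]}]S => [{[]}]A   [S -> A]
[{[]}]A => [{[]}]{S}   [A -> { S }]
[{[]}]{S} => [{[]}]{A}   [S -> A]
[{[]}]{A} => [{[]}]{{}}   [A -> { }]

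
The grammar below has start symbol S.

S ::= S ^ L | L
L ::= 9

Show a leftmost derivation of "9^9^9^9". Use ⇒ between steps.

S⇒S^L⇒S^L^L⇒S^L^L^L⇒L^L^L^L⇒9^L^L^L⇒9^9^L^L⇒9^9^9^L⇒9^9^9^9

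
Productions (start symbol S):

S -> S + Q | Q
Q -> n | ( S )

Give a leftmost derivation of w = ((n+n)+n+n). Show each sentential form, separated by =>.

S => Q   [S -> Q]
Q => (S)   [Q -> ( S )]
(S) => (S+Q)   [S -> S + Q]
(S+Q) => (S+Q+Q)   [S -> S + Q]
(S+Q+Q) => (Q+Q+Q)   [S -> Q]
(Q+Q+Q) => ((S)+Q+Q)   [Q -> ( S )]
((S)+Q+Q) => ((S+Q)+Q+Q)   [S -> S + Q]
((S+Q)+Q+Q) => ((Q+Q)+Q+Q)   [S -> Q]
((Q+Q)+Q+Q) => ((n+Q)+Q+Q)   [Q -> n]
((n+Q)+Q+Q) => ((n+n)+Q+Q)   [Q -> n]
((n+n)+Q+Q) => ((n+n)+n+Q)   [Q -> n]
((n+n)+n+Q) => ((n+n)+n+n)   [Q -> n]

S => Q => (S) => (S+Q) => (S+Q+Q) => (Q+Q+Q) => ((S)+Q+Q) => ((S+Q)+Q+Q) => ((Q+Q)+Q+Q) => ((n+Q)+Q+Q) => ((n+n)+Q+Q) => ((n+n)+n+Q) => ((n+n)+n+n)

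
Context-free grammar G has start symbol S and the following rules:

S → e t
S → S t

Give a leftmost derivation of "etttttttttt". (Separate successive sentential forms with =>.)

S => St => Stt => Sttt => Stttt => Sttttt => Stttttt => Sttttttt => Stttttttt => Sttttttttt => etttttttttt

S => St   [S → S t]
St => Stt   [S → S t]
Stt => Sttt   [S → S t]
Sttt => Stttt   [S → S t]
Stttt => Sttttt   [S → S t]
Sttttt => Stttttt   [S → S t]
Stttttt => Sttttttt   [S → S t]
Sttttttt => Stttttttt   [S → S t]
Stttttttt => Sttttttttt   [S → S t]
Sttttttttt => etttttttttt   [S → e t]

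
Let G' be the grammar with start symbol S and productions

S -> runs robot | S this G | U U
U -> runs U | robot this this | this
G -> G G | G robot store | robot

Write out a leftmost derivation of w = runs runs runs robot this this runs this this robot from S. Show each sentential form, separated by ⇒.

S ⇒ S this G   [S -> S this G]
S this G ⇒ U U this G   [S -> U U]
U U this G ⇒ runs U U this G   [U -> runs U]
runs U U this G ⇒ runs runs U U this G   [U -> runs U]
runs runs U U this G ⇒ runs runs runs U U this G   [U -> runs U]
runs runs runs U U this G ⇒ runs runs runs robot this this U this G   [U -> robot this this]
runs runs runs robot this this U this G ⇒ runs runs runs robot this this runs U this G   [U -> runs U]
runs runs runs robot this this runs U this G ⇒ runs runs runs robot this this runs this this G   [U -> this]
runs runs runs robot this this runs this this G ⇒ runs runs runs robot this this runs this this robot   [G -> robot]

S ⇒ S this G ⇒ U U this G ⇒ runs U U this G ⇒ runs runs U U this G ⇒ runs runs runs U U this G ⇒ runs runs runs robot this this U this G ⇒ runs runs runs robot this this runs U this G ⇒ runs runs runs robot this this runs this this G ⇒ runs runs runs robot this this runs this this robot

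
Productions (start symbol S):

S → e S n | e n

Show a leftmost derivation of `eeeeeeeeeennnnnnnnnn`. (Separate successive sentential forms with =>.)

S=>eSn=>eeSnn=>eeeSnnn=>eeeeSnnnn=>eeeeeSnnnnn=>eeeeeeSnnnnnn=>eeeeeeeSnnnnnnn=>eeeeeeeeSnnnnnnnn=>eeeeeeeeeSnnnnnnnnn=>eeeeeeeeeennnnnnnnnn

S => eSn   [S → e S n]
eSn => eeSnn   [S → e S n]
eeSnn => eeeSnnn   [S → e S n]
eeeSnnn => eeeeSnnnn   [S → e S n]
eeeeSnnnn => eeeeeSnnnnn   [S → e S n]
eeeeeSnnnnn => eeeeeeSnnnnnn   [S → e S n]
eeeeeeSnnnnnn => eeeeeeeSnnnnnnn   [S → e S n]
eeeeeeeSnnnnnnn => eeeeeeeeSnnnnnnnn   [S → e S n]
eeeeeeeeSnnnnnnnn => eeeeeeeeeSnnnnnnnnn   [S → e S n]
eeeeeeeeeSnnnnnnnnn => eeeeeeeeeennnnnnnnnn   [S → e n]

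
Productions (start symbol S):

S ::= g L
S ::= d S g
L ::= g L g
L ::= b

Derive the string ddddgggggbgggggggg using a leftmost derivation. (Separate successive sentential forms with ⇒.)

S ⇒ dSg ⇒ ddSgg ⇒ dddSggg ⇒ ddddSgggg ⇒ ddddgLgggg ⇒ ddddggLggggg ⇒ ddddgggLgggggg ⇒ ddddggggLggggggg ⇒ ddddgggggLgggggggg ⇒ ddddgggggbgggggggg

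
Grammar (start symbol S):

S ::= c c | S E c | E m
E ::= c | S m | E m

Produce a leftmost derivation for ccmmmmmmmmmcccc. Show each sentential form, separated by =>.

S=>SEc=>SEcEc=>EmEcEc=>EmmEcEc=>SmmmEcEc=>EmmmmEcEc=>EmmmmmEcEc=>EmmmmmmEcEc=>EmmmmmmmEcEc=>EmmmmmmmmEcEc=>SmmmmmmmmmEcEc=>ccmmmmmmmmmEcEc=>ccmmmmmmmmmccEc=>ccmmmmmmmmmcccc

S => SEc   [S ::= S E c]
SEc => SEcEc   [S ::= S E c]
SEcEc => EmEcEc   [S ::= E m]
EmEcEc => EmmEcEc   [E ::= E m]
EmmEcEc => SmmmEcEc   [E ::= S m]
SmmmEcEc => EmmmmEcEc   [S ::= E m]
EmmmmEcEc => EmmmmmEcEc   [E ::= E m]
EmmmmmEcEc => EmmmmmmEcEc   [E ::= E m]
EmmmmmmEcEc => EmmmmmmmEcEc   [E ::= E m]
EmmmmmmmEcEc => EmmmmmmmmEcEc   [E ::= E m]
EmmmmmmmmEcEc => SmmmmmmmmmEcEc   [E ::= S m]
SmmmmmmmmmEcEc => ccmmmmmmmmmEcEc   [S ::= c c]
ccmmmmmmmmmEcEc => ccmmmmmmmmmccEc   [E ::= c]
ccmmmmmmmmmccEc => ccmmmmmmmmmcccc   [E ::= c]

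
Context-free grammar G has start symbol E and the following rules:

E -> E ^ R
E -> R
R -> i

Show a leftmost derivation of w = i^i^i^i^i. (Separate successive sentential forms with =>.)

E=>E^R=>E^R^R=>E^R^R^R=>E^R^R^R^R=>R^R^R^R^R=>i^R^R^R^R=>i^i^R^R^R=>i^i^i^R^R=>i^i^i^i^R=>i^i^i^i^i

E => E^R   [E -> E ^ R]
E^R => E^R^R   [E -> E ^ R]
E^R^R => E^R^R^R   [E -> E ^ R]
E^R^R^R => E^R^R^R^R   [E -> E ^ R]
E^R^R^R^R => R^R^R^R^R   [E -> R]
R^R^R^R^R => i^R^R^R^R   [R -> i]
i^R^R^R^R => i^i^R^R^R   [R -> i]
i^i^R^R^R => i^i^i^R^R   [R -> i]
i^i^i^R^R => i^i^i^i^R   [R -> i]
i^i^i^i^R => i^i^i^i^i   [R -> i]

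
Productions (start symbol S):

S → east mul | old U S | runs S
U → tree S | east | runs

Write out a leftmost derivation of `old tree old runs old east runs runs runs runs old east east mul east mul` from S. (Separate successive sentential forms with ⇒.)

S ⇒ old U S   [S → old U S]
old U S ⇒ old tree S S   [U → tree S]
old tree S S ⇒ old tree old U S S   [S → old U S]
old tree old U S S ⇒ old tree old runs S S   [U → runs]
old tree old runs S S ⇒ old tree old runs old U S S   [S → old U S]
old tree old runs old U S S ⇒ old tree old runs old east S S   [U → east]
old tree old runs old east S S ⇒ old tree old runs old east runs S S   [S → runs S]
old tree old runs old east runs S S ⇒ old tree old runs old east runs runs S S   [S → runs S]
old tree old runs old east runs runs S S ⇒ old tree old runs old east runs runs runs S S   [S → runs S]
old tree old runs old east runs runs runs S S ⇒ old tree old runs old east runs runs runs runs S S   [S → runs S]
old tree old runs old east runs runs runs runs S S ⇒ old tree old runs old east runs runs runs runs old U S S   [S → old U S]
old tree old runs old east runs runs runs runs old U S S ⇒ old tree old runs old east runs runs runs runs old east S S   [U → east]
old tree old runs old east runs runs runs runs old east S S ⇒ old tree old runs old east runs runs runs runs old east east mul S   [S → east mul]
old tree old runs old east runs runs runs runs old east east mul S ⇒ old tree old runs old east runs runs runs runs old east east mul east mul   [S → east mul]

S ⇒ old U S ⇒ old tree S S ⇒ old tree old U S S ⇒ old tree old runs S S ⇒ old tree old runs old U S S ⇒ old tree old runs old east S S ⇒ old tree old runs old east runs S S ⇒ old tree old runs old east runs runs S S ⇒ old tree old runs old east runs runs runs S S ⇒ old tree old runs old east runs runs runs runs S S ⇒ old tree old runs old east runs runs runs runs old U S S ⇒ old tree old runs old east runs runs runs runs old east S S ⇒ old tree old runs old east runs runs runs runs old east east mul S ⇒ old tree old runs old east runs runs runs runs old east east mul east mul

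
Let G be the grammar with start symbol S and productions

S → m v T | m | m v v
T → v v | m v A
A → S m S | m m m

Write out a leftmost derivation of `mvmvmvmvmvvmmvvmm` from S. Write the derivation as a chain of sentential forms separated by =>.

S=>mvT=>mvmvA=>mvmvSmS=>mvmvmvTmS=>mvmvmvmvAmS=>mvmvmvmvSmSmS=>mvmvmvmvmvvmSmS=>mvmvmvmvmvvmmvvmS=>mvmvmvmvmvvmmvvmm

S => mvT   [S → m v T]
mvT => mvmvA   [T → m v A]
mvmvA => mvmvSmS   [A → S m S]
mvmvSmS => mvmvmvTmS   [S → m v T]
mvmvmvTmS => mvmvmvmvAmS   [T → m v A]
mvmvmvmvAmS => mvmvmvmvSmSmS   [A → S m S]
mvmvmvmvSmSmS => mvmvmvmvmvvmSmS   [S → m v v]
mvmvmvmvmvvmSmS => mvmvmvmvmvvmmvvmS   [S → m v v]
mvmvmvmvmvvmmvvmS => mvmvmvmvmvvmmvvmm   [S → m]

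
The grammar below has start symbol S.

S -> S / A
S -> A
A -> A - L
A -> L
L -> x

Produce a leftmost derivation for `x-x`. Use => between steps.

S => A   [S -> A]
A => A-L   [A -> A - L]
A-L => L-L   [A -> L]
L-L => x-L   [L -> x]
x-L => x-x   [L -> x]

S => A => A-L => L-L => x-L => x-x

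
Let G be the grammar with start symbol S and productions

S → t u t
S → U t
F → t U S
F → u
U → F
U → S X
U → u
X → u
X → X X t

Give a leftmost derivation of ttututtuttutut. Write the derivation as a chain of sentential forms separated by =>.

S => Ut   [S → U t]
Ut => SXt   [U → S X]
SXt => UtXt   [S → U t]
UtXt => SXtXt   [U → S X]
SXtXt => UtXtXt   [S → U t]
UtXtXt => FtXtXt   [U → F]
FtXtXt => tUStXtXt   [F → t U S]
tUStXtXt => tFStXtXt   [U → F]
tFStXtXt => ttUSStXtXt   [F → t U S]
ttUSStXtXt => ttuSStXtXt   [U → u]
ttuSStXtXt => ttututStXtXt   [S → t u t]
ttututStXtXt => ttututtuttXtXt   [S → t u t]
ttututtuttXtXt => ttututtuttutXt   [X → u]
ttututtuttutXt => ttututtuttutut   [X → u]

S=>Ut=>SXt=>UtXt=>SXtXt=>UtXtXt=>FtXtXt=>tUStXtXt=>tFStXtXt=>ttUSStXtXt=>ttuSStXtXt=>ttututStXtXt=>ttututtuttXtXt=>ttututtuttutXt=>ttututtuttutut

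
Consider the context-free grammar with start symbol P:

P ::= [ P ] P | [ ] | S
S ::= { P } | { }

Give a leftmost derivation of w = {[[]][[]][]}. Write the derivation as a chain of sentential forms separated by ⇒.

P ⇒ S ⇒ {P} ⇒ {[P]P} ⇒ {[[]]P} ⇒ {[[]][P]P} ⇒ {[[]][[]]P} ⇒ {[[]][[]][]}

P ⇒ S   [P ::= S]
S ⇒ {P}   [S ::= { P }]
{P} ⇒ {[P]P}   [P ::= [ P ] P]
{[P]P} ⇒ {[[]]P}   [P ::= [ ]]
{[[]]P} ⇒ {[[]][P]P}   [P ::= [ P ] P]
{[[]][P]P} ⇒ {[[]][[]]P}   [P ::= [ ]]
{[[]][[]]P} ⇒ {[[]][[]][]}   [P ::= [ ]]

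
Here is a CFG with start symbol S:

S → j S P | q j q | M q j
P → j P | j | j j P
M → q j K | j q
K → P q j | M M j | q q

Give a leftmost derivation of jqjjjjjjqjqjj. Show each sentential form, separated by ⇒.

S ⇒ jSP ⇒ jMqjP ⇒ jqjKqjP ⇒ jqjPqjqjP ⇒ jqjjPqjqjP ⇒ jqjjjPqjqjP ⇒ jqjjjjjPqjqjP ⇒ jqjjjjjjqjqjP ⇒ jqjjjjjjqjqjj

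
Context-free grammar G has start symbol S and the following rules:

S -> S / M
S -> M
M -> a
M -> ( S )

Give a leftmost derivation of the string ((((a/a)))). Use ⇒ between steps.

S ⇒ M   [S -> M]
M ⇒ (S)   [M -> ( S )]
(S) ⇒ (M)   [S -> M]
(M) ⇒ ((S))   [M -> ( S )]
((S)) ⇒ ((M))   [S -> M]
((M)) ⇒ (((S)))   [M -> ( S )]
(((S))) ⇒ (((M)))   [S -> M]
(((M))) ⇒ ((((S))))   [M -> ( S )]
((((S)))) ⇒ ((((S/M))))   [S -> S / M]
((((S/M)))) ⇒ ((((M/M))))   [S -> M]
((((M/M)))) ⇒ ((((a/M))))   [M -> a]
((((a/M)))) ⇒ ((((a/a))))   [M -> a]

S⇒M⇒(S)⇒(M)⇒((S))⇒((M))⇒(((S)))⇒(((M)))⇒((((S))))⇒((((S/M))))⇒((((M/M))))⇒((((a/M))))⇒((((a/a))))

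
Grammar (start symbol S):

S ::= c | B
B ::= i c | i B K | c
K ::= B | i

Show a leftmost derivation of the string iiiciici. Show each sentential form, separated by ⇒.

S ⇒ B ⇒ iBK ⇒ iiBKK ⇒ iiiBKKK ⇒ iiicKKK ⇒ iiiciKK ⇒ iiiciBK ⇒ iiiciicK ⇒ iiiciici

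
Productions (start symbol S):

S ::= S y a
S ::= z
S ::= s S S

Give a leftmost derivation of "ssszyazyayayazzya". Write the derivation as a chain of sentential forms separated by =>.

S => Sya => sSSya => ssSSSya => sssSSSSya => sssSyaSSSya => ssszyaSSSya => ssszyaSyaSSya => ssszyaSyayaSSya => ssszyaSyayayaSSya => ssszyazyayayaSSya => ssszyazyayayazSya => ssszyazyayayazzya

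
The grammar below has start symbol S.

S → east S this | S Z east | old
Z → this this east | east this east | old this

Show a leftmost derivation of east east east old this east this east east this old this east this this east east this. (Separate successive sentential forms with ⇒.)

S ⇒ east S this ⇒ east S Z east this ⇒ east S Z east Z east this ⇒ east east S this Z east Z east this ⇒ east east S Z east this Z east Z east this ⇒ east east east S this Z east this Z east Z east this ⇒ east east east old this Z east this Z east Z east this ⇒ east east east old this east this east east this Z east Z east this ⇒ east east east old this east this east east this old this east Z east this ⇒ east east east old this east this east east this old this east this this east east this

S ⇒ east S this   [S → east S this]
east S this ⇒ east S Z east this   [S → S Z east]
east S Z east this ⇒ east S Z east Z east this   [S → S Z east]
east S Z east Z east this ⇒ east east S this Z east Z east this   [S → east S this]
east east S this Z east Z east this ⇒ east east S Z east this Z east Z east this   [S → S Z east]
east east S Z east this Z east Z east this ⇒ east east east S this Z east this Z east Z east this   [S → east S this]
east east east S this Z east this Z east Z east this ⇒ east east east old this Z east this Z east Z east this   [S → old]
east east east old this Z east this Z east Z east this ⇒ east east east old this east this east east this Z east Z east this   [Z → east this east]
east east east old this east this east east this Z east Z east this ⇒ east east east old this east this east east this old this east Z east this   [Z → old this]
east east east old this east this east east this old this east Z east this ⇒ east east east old this east this east east this old this east this this east east this   [Z → this this east]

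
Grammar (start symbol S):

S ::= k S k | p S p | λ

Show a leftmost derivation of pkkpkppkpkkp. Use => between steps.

S => pSp => pkSkp => pkkSkkp => pkkpSpkkp => pkkpkSkpkkp => pkkpkpSpkpkkp => pkkpkppkpkkp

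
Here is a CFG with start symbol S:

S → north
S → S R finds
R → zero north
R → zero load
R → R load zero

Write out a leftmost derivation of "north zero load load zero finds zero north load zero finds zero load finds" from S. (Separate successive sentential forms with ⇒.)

S ⇒ S R finds ⇒ S R finds R finds ⇒ S R finds R finds R finds ⇒ north R finds R finds R finds ⇒ north R load zero finds R finds R finds ⇒ north zero load load zero finds R finds R finds ⇒ north zero load load zero finds R load zero finds R finds ⇒ north zero load load zero finds zero north load zero finds R finds ⇒ north zero load load zero finds zero north load zero finds zero load finds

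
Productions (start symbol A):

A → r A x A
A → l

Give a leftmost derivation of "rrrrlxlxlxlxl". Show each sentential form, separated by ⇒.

A ⇒ rAxA ⇒ rrAxAxA ⇒ rrrAxAxAxA ⇒ rrrrAxAxAxAxA ⇒ rrrrlxAxAxAxA ⇒ rrrrlxlxAxAxA ⇒ rrrrlxlxlxAxA ⇒ rrrrlxlxlxlxA ⇒ rrrrlxlxlxlxl

A ⇒ rAxA   [A → r A x A]
rAxA ⇒ rrAxAxA   [A → r A x A]
rrAxAxA ⇒ rrrAxAxAxA   [A → r A x A]
rrrAxAxAxA ⇒ rrrrAxAxAxAxA   [A → r A x A]
rrrrAxAxAxAxA ⇒ rrrrlxAxAxAxA   [A → l]
rrrrlxAxAxAxA ⇒ rrrrlxlxAxAxA   [A → l]
rrrrlxlxAxAxA ⇒ rrrrlxlxlxAxA   [A → l]
rrrrlxlxlxAxA ⇒ rrrrlxlxlxlxA   [A → l]
rrrrlxlxlxlxA ⇒ rrrrlxlxlxlxl   [A → l]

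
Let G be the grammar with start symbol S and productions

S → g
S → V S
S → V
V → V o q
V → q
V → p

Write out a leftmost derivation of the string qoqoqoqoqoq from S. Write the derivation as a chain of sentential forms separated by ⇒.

S ⇒ V ⇒ Voq ⇒ Voqoq ⇒ Voqoqoq ⇒ Voqoqoqoq ⇒ Voqoqoqoqoq ⇒ qoqoqoqoqoq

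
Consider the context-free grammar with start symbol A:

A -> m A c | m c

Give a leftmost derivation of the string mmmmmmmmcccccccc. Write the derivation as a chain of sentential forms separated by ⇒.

A⇒mAc⇒mmAcc⇒mmmAccc⇒mmmmAcccc⇒mmmmmAccccc⇒mmmmmmAcccccc⇒mmmmmmmAccccccc⇒mmmmmmmmcccccccc

A ⇒ mAc   [A -> m A c]
mAc ⇒ mmAcc   [A -> m A c]
mmAcc ⇒ mmmAccc   [A -> m A c]
mmmAccc ⇒ mmmmAcccc   [A -> m A c]
mmmmAcccc ⇒ mmmmmAccccc   [A -> m A c]
mmmmmAccccc ⇒ mmmmmmAcccccc   [A -> m A c]
mmmmmmAcccccc ⇒ mmmmmmmAccccccc   [A -> m A c]
mmmmmmmAccccccc ⇒ mmmmmmmmcccccccc   [A -> m c]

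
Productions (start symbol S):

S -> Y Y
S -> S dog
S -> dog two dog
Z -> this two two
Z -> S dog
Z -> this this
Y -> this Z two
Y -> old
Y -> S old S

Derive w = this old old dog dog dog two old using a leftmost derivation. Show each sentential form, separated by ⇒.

S ⇒ Y Y ⇒ this Z two Y ⇒ this S dog two Y ⇒ this S dog dog two Y ⇒ this S dog dog dog two Y ⇒ this Y Y dog dog dog two Y ⇒ this old Y dog dog dog two Y ⇒ this old old dog dog dog two Y ⇒ this old old dog dog dog two old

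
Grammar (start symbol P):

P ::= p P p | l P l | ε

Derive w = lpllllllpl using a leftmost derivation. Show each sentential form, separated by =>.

P => lPl => lpPpl => lplPlpl => lpllPllpl => lplllPlllpl => lpllllllpl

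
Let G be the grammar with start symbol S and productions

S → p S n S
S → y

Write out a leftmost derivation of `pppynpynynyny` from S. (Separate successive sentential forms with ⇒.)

S ⇒ pSnS ⇒ ppSnSnS ⇒ pppSnSnSnS ⇒ pppynSnSnS ⇒ pppynpSnSnSnS ⇒ pppynpynSnSnS ⇒ pppynpynynSnS ⇒ pppynpynynynS ⇒ pppynpynynyny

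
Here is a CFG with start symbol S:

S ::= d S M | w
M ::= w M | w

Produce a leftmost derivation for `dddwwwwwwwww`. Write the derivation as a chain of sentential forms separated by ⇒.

S ⇒ dSM ⇒ ddSMM ⇒ dddSMMM ⇒ dddwMMM ⇒ dddwwMM ⇒ dddwwwMM ⇒ dddwwwwMM ⇒ dddwwwwwMM ⇒ dddwwwwwwMM ⇒ dddwwwwwwwMM ⇒ dddwwwwwwwwM ⇒ dddwwwwwwwww

S ⇒ dSM   [S ::= d S M]
dSM ⇒ ddSMM   [S ::= d S M]
ddSMM ⇒ dddSMMM   [S ::= d S M]
dddSMMM ⇒ dddwMMM   [S ::= w]
dddwMMM ⇒ dddwwMM   [M ::= w]
dddwwMM ⇒ dddwwwMM   [M ::= w M]
dddwwwMM ⇒ dddwwwwMM   [M ::= w M]
dddwwwwMM ⇒ dddwwwwwMM   [M ::= w M]
dddwwwwwMM ⇒ dddwwwwwwMM   [M ::= w M]
dddwwwwwwMM ⇒ dddwwwwwwwMM   [M ::= w M]
dddwwwwwwwMM ⇒ dddwwwwwwwwM   [M ::= w]
dddwwwwwwwwM ⇒ dddwwwwwwwww   [M ::= w]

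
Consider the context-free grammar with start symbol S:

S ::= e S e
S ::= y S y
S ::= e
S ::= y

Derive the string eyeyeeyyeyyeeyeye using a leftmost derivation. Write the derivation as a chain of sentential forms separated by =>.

S => eSe => eySye => eyeSeye => eyeySyeye => eyeyeSeyeye => eyeyeeSeeyeye => eyeyeeySyeeyeye => eyeyeeyySyyeeyeye => eyeyeeyyeyyeeyeye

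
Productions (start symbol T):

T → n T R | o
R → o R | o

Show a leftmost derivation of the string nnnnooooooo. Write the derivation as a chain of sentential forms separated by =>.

T=>nTR=>nnTRR=>nnnTRRR=>nnnnTRRRR=>nnnnoRRRR=>nnnnooRRR=>nnnnoooRRR=>nnnnooooRRR=>nnnnoooooRR=>nnnnooooooR=>nnnnooooooo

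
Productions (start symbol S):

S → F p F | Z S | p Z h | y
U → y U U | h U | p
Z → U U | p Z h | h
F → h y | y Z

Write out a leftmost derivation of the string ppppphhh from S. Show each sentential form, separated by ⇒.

S ⇒ pZh   [S → p Z h]
pZh ⇒ ppZhh   [Z → p Z h]
ppZhh ⇒ pppZhhh   [Z → p Z h]
pppZhhh ⇒ pppUUhhh   [Z → U U]
pppUUhhh ⇒ ppppUhhh   [U → p]
ppppUhhh ⇒ ppppphhh   [U → p]

S ⇒ pZh ⇒ ppZhh ⇒ pppZhhh ⇒ pppUUhhh ⇒ ppppUhhh ⇒ ppppphhh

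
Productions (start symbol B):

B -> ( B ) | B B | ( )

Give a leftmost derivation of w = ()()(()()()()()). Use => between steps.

B=>BB=>BBB=>()BB=>()()B=>()()(B)=>()()(BB)=>()()(BBB)=>()()(()BB)=>()()(()BBB)=>()()(()()BB)=>()()(()()()B)=>()()(()()()BB)=>()()(()()()()B)=>()()(()()()()())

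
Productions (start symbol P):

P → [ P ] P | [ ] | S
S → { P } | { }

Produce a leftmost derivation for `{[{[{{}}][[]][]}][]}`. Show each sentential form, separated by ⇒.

P ⇒ S ⇒ {P} ⇒ {[P]P} ⇒ {[S]P} ⇒ {[{P}]P} ⇒ {[{[P]P}]P} ⇒ {[{[S]P}]P} ⇒ {[{[{P}]P}]P} ⇒ {[{[{S}]P}]P} ⇒ {[{[{{}}]P}]P} ⇒ {[{[{{}}][P]P}]P} ⇒ {[{[{{}}][[]]P}]P} ⇒ {[{[{{}}][[]][]}]P} ⇒ {[{[{{}}][[]][]}][]}

P ⇒ S   [P → S]
S ⇒ {P}   [S → { P }]
{P} ⇒ {[P]P}   [P → [ P ] P]
{[P]P} ⇒ {[S]P}   [P → S]
{[S]P} ⇒ {[{P}]P}   [S → { P }]
{[{P}]P} ⇒ {[{[P]P}]P}   [P → [ P ] P]
{[{[P]P}]P} ⇒ {[{[S]P}]P}   [P → S]
{[{[S]P}]P} ⇒ {[{[{P}]P}]P}   [S → { P }]
{[{[{P}]P}]P} ⇒ {[{[{S}]P}]P}   [P → S]
{[{[{S}]P}]P} ⇒ {[{[{{}}]P}]P}   [S → { }]
{[{[{{}}]P}]P} ⇒ {[{[{{}}][P]P}]P}   [P → [ P ] P]
{[{[{{}}][P]P}]P} ⇒ {[{[{{}}][[]]P}]P}   [P → [ ]]
{[{[{{}}][[]]P}]P} ⇒ {[{[{{}}][[]][]}]P}   [P → [ ]]
{[{[{{}}][[]][]}]P} ⇒ {[{[{{}}][[]][]}][]}   [P → [ ]]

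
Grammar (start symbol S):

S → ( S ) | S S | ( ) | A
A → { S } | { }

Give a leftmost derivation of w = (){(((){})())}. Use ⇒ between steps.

S ⇒ SS ⇒ ()S ⇒ ()A ⇒ (){S} ⇒ (){(S)} ⇒ (){(SS)} ⇒ (){((S)S)} ⇒ (){((SS)S)} ⇒ (){((()S)S)} ⇒ (){((()A)S)} ⇒ (){(((){})S)} ⇒ (){(((){})())}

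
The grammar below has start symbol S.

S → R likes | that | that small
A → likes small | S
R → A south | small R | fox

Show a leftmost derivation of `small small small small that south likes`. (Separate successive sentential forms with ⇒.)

S ⇒ R likes ⇒ small R likes ⇒ small small R likes ⇒ small small small R likes ⇒ small small small small R likes ⇒ small small small small A south likes ⇒ small small small small S south likes ⇒ small small small small that south likes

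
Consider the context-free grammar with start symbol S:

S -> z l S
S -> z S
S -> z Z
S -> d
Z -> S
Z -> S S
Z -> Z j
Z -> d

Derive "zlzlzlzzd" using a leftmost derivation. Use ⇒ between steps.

S⇒zlS⇒zlzlS⇒zlzlzlS⇒zlzlzlzS⇒zlzlzlzzZ⇒zlzlzlzzS⇒zlzlzlzzd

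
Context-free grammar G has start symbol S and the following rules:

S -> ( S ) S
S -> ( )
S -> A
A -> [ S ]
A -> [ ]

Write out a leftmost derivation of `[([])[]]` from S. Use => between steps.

S => A => [S] => [(S)S] => [(A)S] => [([])S] => [([])A] => [([])[]]

S => A   [S -> A]
A => [S]   [A -> [ S ]]
[S] => [(S)S]   [S -> ( S ) S]
[(S)S] => [(A)S]   [S -> A]
[(A)S] => [([])S]   [A -> [ ]]
[([])S] => [([])A]   [S -> A]
[([])A] => [([])[]]   [A -> [ ]]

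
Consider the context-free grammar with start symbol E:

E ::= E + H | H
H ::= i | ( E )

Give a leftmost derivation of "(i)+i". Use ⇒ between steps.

E⇒E+H⇒H+H⇒(E)+H⇒(H)+H⇒(i)+H⇒(i)+i

E ⇒ E+H   [E ::= E + H]
E+H ⇒ H+H   [E ::= H]
H+H ⇒ (E)+H   [H ::= ( E )]
(E)+H ⇒ (H)+H   [E ::= H]
(H)+H ⇒ (i)+H   [H ::= i]
(i)+H ⇒ (i)+i   [H ::= i]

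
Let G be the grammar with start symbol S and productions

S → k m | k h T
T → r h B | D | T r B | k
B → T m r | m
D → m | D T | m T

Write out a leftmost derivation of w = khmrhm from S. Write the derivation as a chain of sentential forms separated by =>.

S => khT => khD => khmT => khmrhB => khmrhm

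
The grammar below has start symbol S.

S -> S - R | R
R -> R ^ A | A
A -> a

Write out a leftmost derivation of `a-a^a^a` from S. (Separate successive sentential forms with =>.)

S => S-R => R-R => A-R => a-R => a-R^A => a-R^A^A => a-A^A^A => a-a^A^A => a-a^a^A => a-a^a^a

S => S-R   [S -> S - R]
S-R => R-R   [S -> R]
R-R => A-R   [R -> A]
A-R => a-R   [A -> a]
a-R => a-R^A   [R -> R ^ A]
a-R^A => a-R^A^A   [R -> R ^ A]
a-R^A^A => a-A^A^A   [R -> A]
a-A^A^A => a-a^A^A   [A -> a]
a-a^A^A => a-a^a^A   [A -> a]
a-a^a^A => a-a^a^a   [A -> a]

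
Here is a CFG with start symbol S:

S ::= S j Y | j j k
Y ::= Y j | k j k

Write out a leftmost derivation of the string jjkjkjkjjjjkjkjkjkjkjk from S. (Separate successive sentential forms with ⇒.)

S ⇒ SjY   [S ::= S j Y]
SjY ⇒ SjYjY   [S ::= S j Y]
SjYjY ⇒ SjYjYjY   [S ::= S j Y]
SjYjYjY ⇒ SjYjYjYjY   [S ::= S j Y]
SjYjYjYjY ⇒ jjkjYjYjYjY   [S ::= j j k]
jjkjYjYjYjY ⇒ jjkjYjjYjYjY   [Y ::= Y j]
jjkjYjjYjYjY ⇒ jjkjYjjjYjYjY   [Y ::= Y j]
jjkjYjjjYjYjY ⇒ jjkjYjjjjYjYjY   [Y ::= Y j]
jjkjYjjjjYjYjY ⇒ jjkjkjkjjjjYjYjY   [Y ::= k j k]
jjkjkjkjjjjYjYjY ⇒ jjkjkjkjjjjkjkjYjY   [Y ::= k j k]
jjkjkjkjjjjkjkjYjY ⇒ jjkjkjkjjjjkjkjkjkjY   [Y ::= k j k]
jjkjkjkjjjjkjkjkjkjY ⇒ jjkjkjkjjjjkjkjkjkjkjk   [Y ::= k j k]

S ⇒ SjY ⇒ SjYjY ⇒ SjYjYjY ⇒ SjYjYjYjY ⇒ jjkjYjYjYjY ⇒ jjkjYjjYjYjY ⇒ jjkjYjjjYjYjY ⇒ jjkjYjjjjYjYjY ⇒ jjkjkjkjjjjYjYjY ⇒ jjkjkjkjjjjkjkjYjY ⇒ jjkjkjkjjjjkjkjkjkjY ⇒ jjkjkjkjjjjkjkjkjkjkjk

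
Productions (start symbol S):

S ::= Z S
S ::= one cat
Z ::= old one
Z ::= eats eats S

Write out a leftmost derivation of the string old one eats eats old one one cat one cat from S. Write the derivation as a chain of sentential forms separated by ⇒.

S ⇒ Z S ⇒ old one S ⇒ old one Z S ⇒ old one eats eats S S ⇒ old one eats eats Z S S ⇒ old one eats eats old one S S ⇒ old one eats eats old one one cat S ⇒ old one eats eats old one one cat one cat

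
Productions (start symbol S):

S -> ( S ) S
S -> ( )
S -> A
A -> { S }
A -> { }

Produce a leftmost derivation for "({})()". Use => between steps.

S => (S)S => (A)S => ({})S => ({})()

S => (S)S   [S -> ( S ) S]
(S)S => (A)S   [S -> A]
(A)S => ({})S   [A -> { }]
({})S => ({})()   [S -> ( )]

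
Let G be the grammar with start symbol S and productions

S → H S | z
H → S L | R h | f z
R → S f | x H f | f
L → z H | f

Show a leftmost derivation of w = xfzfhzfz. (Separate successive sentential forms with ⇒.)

S ⇒ HS   [S → H S]
HS ⇒ SLS   [H → S L]
SLS ⇒ HSLS   [S → H S]
HSLS ⇒ RhSLS   [H → R h]
RhSLS ⇒ xHfhSLS   [R → x H f]
xHfhSLS ⇒ xfzfhSLS   [H → f z]
xfzfhSLS ⇒ xfzfhzLS   [S → z]
xfzfhzLS ⇒ xfzfhzfS   [L → f]
xfzfhzfS ⇒ xfzfhzfz   [S → z]

S ⇒ HS ⇒ SLS ⇒ HSLS ⇒ RhSLS ⇒ xHfhSLS ⇒ xfzfhSLS ⇒ xfzfhzLS ⇒ xfzfhzfS ⇒ xfzfhzfz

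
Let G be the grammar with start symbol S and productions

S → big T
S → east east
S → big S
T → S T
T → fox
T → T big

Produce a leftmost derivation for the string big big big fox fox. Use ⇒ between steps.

S ⇒ big S ⇒ big big T ⇒ big big S T ⇒ big big big T T ⇒ big big big fox T ⇒ big big big fox fox

S ⇒ big S   [S → big S]
big S ⇒ big big T   [S → big T]
big big T ⇒ big big S T   [T → S T]
big big S T ⇒ big big big T T   [S → big T]
big big big T T ⇒ big big big fox T   [T → fox]
big big big fox T ⇒ big big big fox fox   [T → fox]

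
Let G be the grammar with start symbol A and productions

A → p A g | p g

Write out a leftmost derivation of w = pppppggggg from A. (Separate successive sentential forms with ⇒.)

A ⇒ pAg ⇒ ppAgg ⇒ pppAggg ⇒ ppppAgggg ⇒ pppppggggg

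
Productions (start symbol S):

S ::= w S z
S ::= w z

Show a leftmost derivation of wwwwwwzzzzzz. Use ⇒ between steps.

S ⇒ wSz   [S ::= w S z]
wSz ⇒ wwSzz   [S ::= w S z]
wwSzz ⇒ wwwSzzz   [S ::= w S z]
wwwSzzz ⇒ wwwwSzzzz   [S ::= w S z]
wwwwSzzzz ⇒ wwwwwSzzzzz   [S ::= w S z]
wwwwwSzzzzz ⇒ wwwwwwzzzzzz   [S ::= w z]

S⇒wSz⇒wwSzz⇒wwwSzzz⇒wwwwSzzzz⇒wwwwwSzzzzz⇒wwwwwwzzzzzz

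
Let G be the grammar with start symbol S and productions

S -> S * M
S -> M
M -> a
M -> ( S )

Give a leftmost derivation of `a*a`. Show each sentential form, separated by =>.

S => S*M => M*M => a*M => a*a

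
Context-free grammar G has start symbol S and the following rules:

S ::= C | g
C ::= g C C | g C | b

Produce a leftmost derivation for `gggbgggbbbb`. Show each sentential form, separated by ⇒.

S⇒C⇒gCC⇒ggCC⇒gggCCC⇒gggbCC⇒gggbgCCC⇒gggbggCCCC⇒gggbgggCCCC⇒gggbgggbCCC⇒gggbgggbbCC⇒gggbgggbbbC⇒gggbgggbbbb

S ⇒ C   [S ::= C]
C ⇒ gCC   [C ::= g C C]
gCC ⇒ ggCC   [C ::= g C]
ggCC ⇒ gggCCC   [C ::= g C C]
gggCCC ⇒ gggbCC   [C ::= b]
gggbCC ⇒ gggbgCCC   [C ::= g C C]
gggbgCCC ⇒ gggbggCCCC   [C ::= g C C]
gggbggCCCC ⇒ gggbgggCCCC   [C ::= g C]
gggbgggCCCC ⇒ gggbgggbCCC   [C ::= b]
gggbgggbCCC ⇒ gggbgggbbCC   [C ::= b]
gggbgggbbCC ⇒ gggbgggbbbC   [C ::= b]
gggbgggbbbC ⇒ gggbgggbbbb   [C ::= b]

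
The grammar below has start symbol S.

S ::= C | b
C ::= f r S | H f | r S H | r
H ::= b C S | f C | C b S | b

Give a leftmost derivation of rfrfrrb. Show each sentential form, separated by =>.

S => C => rSH => rCH => rfrSH => rfrCH => rfrfrSH => rfrfrCH => rfrfrrH => rfrfrrb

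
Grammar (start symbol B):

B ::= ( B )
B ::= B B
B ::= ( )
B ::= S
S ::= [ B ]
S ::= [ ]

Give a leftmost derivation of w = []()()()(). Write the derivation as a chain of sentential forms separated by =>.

B => BB   [B ::= B B]
BB => BBB   [B ::= B B]
BBB => BBBB   [B ::= B B]
BBBB => BBBBB   [B ::= B B]
BBBBB => SBBBB   [B ::= S]
SBBBB => []BBBB   [S ::= [ ]]
[]BBBB => []()BBB   [B ::= ( )]
[]()BBB => []()()BB   [B ::= ( )]
[]()()BB => []()()()B   [B ::= ( )]
[]()()()B => []()()()()   [B ::= ( )]

B => BB => BBB => BBBB => BBBBB => SBBBB => []BBBB => []()BBB => []()()BB => []()()()B => []()()()()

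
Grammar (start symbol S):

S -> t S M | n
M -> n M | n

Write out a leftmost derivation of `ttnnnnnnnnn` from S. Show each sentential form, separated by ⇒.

S ⇒ tSM ⇒ ttSMM ⇒ ttnMM ⇒ ttnnMM ⇒ ttnnnMM ⇒ ttnnnnM ⇒ ttnnnnnM ⇒ ttnnnnnnM ⇒ ttnnnnnnnM ⇒ ttnnnnnnnnM ⇒ ttnnnnnnnnn

S ⇒ tSM   [S -> t S M]
tSM ⇒ ttSMM   [S -> t S M]
ttSMM ⇒ ttnMM   [S -> n]
ttnMM ⇒ ttnnMM   [M -> n M]
ttnnMM ⇒ ttnnnMM   [M -> n M]
ttnnnMM ⇒ ttnnnnM   [M -> n]
ttnnnnM ⇒ ttnnnnnM   [M -> n M]
ttnnnnnM ⇒ ttnnnnnnM   [M -> n M]
ttnnnnnnM ⇒ ttnnnnnnnM   [M -> n M]
ttnnnnnnnM ⇒ ttnnnnnnnnM   [M -> n M]
ttnnnnnnnnM ⇒ ttnnnnnnnnn   [M -> n]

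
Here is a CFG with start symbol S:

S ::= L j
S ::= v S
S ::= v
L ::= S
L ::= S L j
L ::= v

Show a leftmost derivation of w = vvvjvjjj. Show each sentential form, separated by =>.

S=>Lj=>SLjj=>vLjj=>vSLjjj=>vvSLjjj=>vvLjLjjj=>vvSjLjjj=>vvvjLjjj=>vvvjvjjj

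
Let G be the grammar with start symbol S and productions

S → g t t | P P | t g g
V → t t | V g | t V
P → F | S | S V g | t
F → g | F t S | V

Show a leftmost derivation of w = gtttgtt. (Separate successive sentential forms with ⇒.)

S ⇒ PP ⇒ SP ⇒ PPP ⇒ SPP ⇒ gttPP ⇒ gtttP ⇒ gtttS ⇒ gtttgtt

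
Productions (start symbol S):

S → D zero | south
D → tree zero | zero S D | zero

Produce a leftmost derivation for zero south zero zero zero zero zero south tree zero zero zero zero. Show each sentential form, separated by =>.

S => D zero   [S → D zero]
D zero => zero S D zero   [D → zero S D]
zero S D zero => zero south D zero   [S → south]
zero south D zero => zero south zero S D zero   [D → zero S D]
zero south zero S D zero => zero south zero D zero D zero   [S → D zero]
zero south zero D zero D zero => zero south zero zero S D zero D zero   [D → zero S D]
zero south zero zero S D zero D zero => zero south zero zero D zero D zero D zero   [S → D zero]
zero south zero zero D zero D zero D zero => zero south zero zero zero zero D zero D zero   [D → zero]
zero south zero zero zero zero D zero D zero => zero south zero zero zero zero zero S D zero D zero   [D → zero S D]
zero south zero zero zero zero zero S D zero D zero => zero south zero zero zero zero zero south D zero D zero   [S → south]
zero south zero zero zero zero zero south D zero D zero => zero south zero zero zero zero zero south tree zero zero D zero   [D → tree zero]
zero south zero zero zero zero zero south tree zero zero D zero => zero south zero zero zero zero zero south tree zero zero zero zero   [D → zero]

S => D zero => zero S D zero => zero south D zero => zero south zero S D zero => zero south zero D zero D zero => zero south zero zero S D zero D zero => zero south zero zero D zero D zero D zero => zero south zero zero zero zero D zero D zero => zero south zero zero zero zero zero S D zero D zero => zero south zero zero zero zero zero south D zero D zero => zero south zero zero zero zero zero south tree zero zero D zero => zero south zero zero zero zero zero south tree zero zero zero zero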